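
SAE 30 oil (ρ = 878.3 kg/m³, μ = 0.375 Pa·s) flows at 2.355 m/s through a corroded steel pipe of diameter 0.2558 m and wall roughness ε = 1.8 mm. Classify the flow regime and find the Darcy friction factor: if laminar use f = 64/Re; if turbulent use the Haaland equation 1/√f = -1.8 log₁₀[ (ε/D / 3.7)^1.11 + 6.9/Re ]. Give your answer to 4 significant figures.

Re = ρVD/μ = 878.3·2.355·0.2558/0.375 = 1411.
Re < 2300 → laminar, so f = 64/Re = 0.04536 (roughness is irrelevant in laminar flow).

f ≈ 0.04536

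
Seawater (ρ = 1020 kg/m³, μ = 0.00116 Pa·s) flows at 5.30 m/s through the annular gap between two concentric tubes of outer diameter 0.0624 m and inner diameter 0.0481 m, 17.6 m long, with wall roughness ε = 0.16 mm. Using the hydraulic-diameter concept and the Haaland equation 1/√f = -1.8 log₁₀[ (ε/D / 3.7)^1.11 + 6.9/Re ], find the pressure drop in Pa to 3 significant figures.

Hydraulic diameter D_h = 4A/P = D_o - D_i = 0.0624 - 0.0481 = 0.0143 m.
Re = ρVD_h/μ = 1020·5.3·0.0143/0.00116 = 6.664e+04.
ε/D_h = 0.00016/0.0143 = 0.0112; Haaland gives 1/√f = -1.8 log₁₀[0.0016+0.000104] = 4.985, so f = 0.04025.
ΔP = f(L/D_h)(ρV²/2) = 0.04025·17.6/0.0143·1.433e+04 = 7.096e+05 Pa.

ΔP ≈ 710000 Pa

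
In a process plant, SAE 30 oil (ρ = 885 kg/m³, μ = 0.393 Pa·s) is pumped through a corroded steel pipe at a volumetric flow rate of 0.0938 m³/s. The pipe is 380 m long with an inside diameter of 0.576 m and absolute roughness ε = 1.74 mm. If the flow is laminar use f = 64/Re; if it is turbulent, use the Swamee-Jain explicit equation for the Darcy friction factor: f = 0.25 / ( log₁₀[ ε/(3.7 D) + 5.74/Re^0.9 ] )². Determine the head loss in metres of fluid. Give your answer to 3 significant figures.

h_f ≈ 0.597 m

Cross-sectional area A = πD²/4 = π(0.576)²/4 = 0.2606 m²; mean velocity V = Q/A = 0.0938/0.2606 = 0.36 m/s.
Reynolds number Re = ρVD/μ = 885 · 0.36 · 0.576 / 0.393 = 466.9.
Re < 2300 → laminar flow, so f = 64/Re = 64/466.9 = 0.1371 (the turbulent correlation is not needed).
Darcy-Weisbach: ΔP = f(L/D)(ρV²/2) = 0.1371·(380/0.576)·(885·0.36²/2) = 0.1371·659.7·57.34 = 5185 Pa.
Head loss h_f = ΔP/(ρg) = 5185/(885·9.81) = 0.597 m.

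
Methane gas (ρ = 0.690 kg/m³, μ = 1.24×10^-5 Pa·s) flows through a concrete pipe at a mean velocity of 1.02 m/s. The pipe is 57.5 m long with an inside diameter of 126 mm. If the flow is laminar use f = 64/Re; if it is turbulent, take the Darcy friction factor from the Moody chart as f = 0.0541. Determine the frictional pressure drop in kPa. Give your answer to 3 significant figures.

ΔP ≈ 0.00886 kPa

Reynolds number Re = ρVD/μ = 0.69 · 1.02 · 0.126 / 1.24e-05 = 7152.
Re > 4000 → turbulent; use the Moody-chart value f = 0.0541.
Darcy-Weisbach: ΔP = f(L/D)(ρV²/2) = 0.0541·(57.5/0.126)·(0.69·1.02²/2) = 0.0541·456.3·0.3589 = 8.862 Pa.
ΔP = 8.862 Pa = 0.00886 kPa.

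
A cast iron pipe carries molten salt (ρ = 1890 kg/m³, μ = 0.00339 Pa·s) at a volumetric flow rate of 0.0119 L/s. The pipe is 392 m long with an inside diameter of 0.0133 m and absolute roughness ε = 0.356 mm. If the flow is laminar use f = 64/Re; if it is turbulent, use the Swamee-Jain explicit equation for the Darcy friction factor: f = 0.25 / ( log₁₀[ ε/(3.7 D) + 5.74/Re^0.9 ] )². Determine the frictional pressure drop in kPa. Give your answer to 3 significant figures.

ΔP ≈ 20.6 kPa

Q = 0.0119 L/s = 0.0119/1000 = 1.19e-05 m³/s.
Cross-sectional area A = πD²/4 = π(0.0133)²/4 = 0.0001389 m²; mean velocity V = Q/A = 1.19e-05/0.0001389 = 0.08566 m/s.
Reynolds number Re = ρVD/μ = 1890 · 0.08566 · 0.0133 / 0.00339 = 635.1.
Re < 2300 → laminar flow, so f = 64/Re = 64/635.1 = 0.1008 (the turbulent correlation is not needed).
Darcy-Weisbach: ΔP = f(L/D)(ρV²/2) = 0.1008·(392/0.0133)·(1890·0.08566²/2) = 0.1008·2.947e+04·6.933 = 2.059e+04 Pa.
ΔP = 2.059e+04 Pa = 20.6 kPa.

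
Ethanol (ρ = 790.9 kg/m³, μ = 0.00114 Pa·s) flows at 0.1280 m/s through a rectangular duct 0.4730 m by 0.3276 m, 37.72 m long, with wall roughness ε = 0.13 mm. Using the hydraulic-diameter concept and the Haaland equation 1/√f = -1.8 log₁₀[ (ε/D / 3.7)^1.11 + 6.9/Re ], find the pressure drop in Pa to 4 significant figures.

ΔP ≈ 14.77 Pa

Hydraulic diameter D_h = 4A/P = 4·(0.473·0.3276)/(2·(0.473+0.3276)) = 0.6198/1.601 = 0.3871 m.
Re = ρVD_h/μ = 790.9·0.128·0.3871/0.00114 = 3.438e+04.
ε/D_h = 0.00013/0.3871 = 0.000336; Haaland gives 1/√f = -1.8 log₁₀[3.26e-05+0.000201] = 6.538, so f = 0.0234.
ΔP = f(L/D_h)(ρV²/2) = 0.0234·37.72/0.3871·6.479 = 14.77 Pa.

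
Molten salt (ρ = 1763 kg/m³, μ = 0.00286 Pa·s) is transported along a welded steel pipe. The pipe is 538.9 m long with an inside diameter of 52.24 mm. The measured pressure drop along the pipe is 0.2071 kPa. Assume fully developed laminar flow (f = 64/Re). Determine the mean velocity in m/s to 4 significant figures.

V ≈ 0.01146 m/s

For laminar flow, f = 64/Re with Re = ρVD/μ, so Darcy-Weisbach reduces to ΔP = 32μLV/D². Solving for V: V = ΔP·D²/(32μL) = 207.1·(0.05224)²/(32·0.00286·538.9) = 0.01146 m/s.
Check: Re = ρVD/μ = 1763·0.01146·0.05224/0.00286 = 369 < 2300, so the laminar assumption holds.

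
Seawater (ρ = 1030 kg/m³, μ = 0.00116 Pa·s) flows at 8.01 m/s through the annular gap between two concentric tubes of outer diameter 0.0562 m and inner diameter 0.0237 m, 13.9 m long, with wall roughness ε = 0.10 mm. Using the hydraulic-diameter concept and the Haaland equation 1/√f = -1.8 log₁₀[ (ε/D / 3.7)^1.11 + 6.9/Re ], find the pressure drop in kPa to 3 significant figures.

Hydraulic diameter D_h = 4A/P = D_o - D_i = 0.0562 - 0.0237 = 0.0325 m.
Re = ρVD_h/μ = 1030·8.01·0.0325/0.00116 = 2.312e+05.
ε/D_h = 0.0001/0.0325 = 0.00308; Haaland gives 1/√f = -1.8 log₁₀[0.000381+2.99e-05] = 6.095, so f = 0.02692.
ΔP = f(L/D_h)(ρV²/2) = 0.02692·13.9/0.0325·3.304e+04 = 3.804e+05 Pa.
ΔP = 380 kPa.

ΔP ≈ 380 kPa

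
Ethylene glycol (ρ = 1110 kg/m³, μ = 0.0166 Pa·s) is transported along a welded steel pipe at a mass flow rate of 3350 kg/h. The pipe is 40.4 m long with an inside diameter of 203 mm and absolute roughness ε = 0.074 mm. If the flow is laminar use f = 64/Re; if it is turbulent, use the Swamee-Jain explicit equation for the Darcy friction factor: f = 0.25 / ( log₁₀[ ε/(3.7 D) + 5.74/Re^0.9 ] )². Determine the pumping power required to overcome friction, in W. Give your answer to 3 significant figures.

ṁ = 3350 kg/h = 3350/3600 = 0.9306 kg/s.
A = πD²/4 = π(0.203)²/4 = 0.03237 m²; mean velocity V = ṁ/(ρA) = 0.9306/(1110 · 0.03237) = 0.0259 m/s.
Reynolds number Re = ρVD/μ = 1110 · 0.0259 · 0.203 / 0.0166 = 351.6.
Re < 2300 → laminar flow, so f = 64/Re = 64/351.6 = 0.182 (the turbulent correlation is not needed).
Darcy-Weisbach: ΔP = f(L/D)(ρV²/2) = 0.182·(40.4/0.203)·(1110·0.0259²/2) = 0.182·199·0.3724 = 13.49 Pa.
Q = ṁ/ρ = 0.9306/1110 = 0.0008383 m³/s.
Pumping power P = QΔP = 0.0008383·13.49 = 0.01131 W = 0.0113 W.

P ≈ 0.0113 W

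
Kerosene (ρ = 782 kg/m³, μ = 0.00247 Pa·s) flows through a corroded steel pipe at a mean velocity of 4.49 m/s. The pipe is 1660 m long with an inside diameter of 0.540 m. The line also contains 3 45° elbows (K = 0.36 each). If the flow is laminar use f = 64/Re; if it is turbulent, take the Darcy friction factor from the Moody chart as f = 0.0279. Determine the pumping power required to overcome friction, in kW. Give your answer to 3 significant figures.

Reynolds number Re = ρVD/μ = 782 · 4.49 · 0.54 / 0.00247 = 7.676e+05.
Re > 4000 → turbulent; use the Moody-chart value f = 0.0279.
Total minor-loss coefficient ΣK = 3·0.36 = 1.08.
ΔP = [f·L/D + ΣK]·(ρV²/2) = [0.0279·1660/0.54 + 1.08]·(782·4.49²/2) = [85.77 + 1.08]·7883 = 6.846e+05 Pa.
Q = V·A = 4.49·0.229 = 1.028 m³/s.
Pumping power P = QΔP = 1.028·6.846e+05 = 704000 W = 704 kW.

P ≈ 704 kW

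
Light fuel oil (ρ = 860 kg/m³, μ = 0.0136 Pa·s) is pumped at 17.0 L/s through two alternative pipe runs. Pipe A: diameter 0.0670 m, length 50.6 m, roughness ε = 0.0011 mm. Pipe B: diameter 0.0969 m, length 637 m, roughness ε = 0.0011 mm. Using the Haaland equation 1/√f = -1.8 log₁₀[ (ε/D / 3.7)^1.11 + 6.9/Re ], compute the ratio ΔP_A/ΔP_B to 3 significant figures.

Pipe A: V = Q/A = 0.017/0.003526 = 4.822 m/s; Re = 2.043e+04; ε/D = 1.64e-05; Haaland → f = 0.02563; ΔP_A = f(L/D)(ρV²/2) = 1.935e+05 Pa.
Pipe B: V = Q/A = 0.017/0.007375 = 2.305 m/s; Re = 1.413e+04; ε/D = 1.14e-05; Haaland → f = 0.02816; ΔP_B = f(L/D)(ρV²/2) = 4.23e+05 Pa.
ΔP_A/ΔP_B = 1.935e+05/4.23e+05 = 0.458.

ΔP_A/ΔP_B ≈ 0.458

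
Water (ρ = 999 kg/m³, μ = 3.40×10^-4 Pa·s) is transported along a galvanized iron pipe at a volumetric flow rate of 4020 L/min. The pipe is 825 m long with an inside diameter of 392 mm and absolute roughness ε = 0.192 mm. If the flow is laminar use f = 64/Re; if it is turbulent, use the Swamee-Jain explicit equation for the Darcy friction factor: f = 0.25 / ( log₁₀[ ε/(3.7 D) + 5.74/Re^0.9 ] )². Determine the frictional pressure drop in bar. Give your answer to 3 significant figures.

Q = 4020 L/min = 4020/60000 = 0.067 m³/s.
Cross-sectional area A = πD²/4 = π(0.392)²/4 = 0.1207 m²; mean velocity V = Q/A = 0.067/0.1207 = 0.5552 m/s.
Reynolds number Re = ρVD/μ = 999 · 0.5552 · 0.392 / 0.00034 = 6.394e+05.
Re > 4000 → turbulent. Relative roughness ε/D = 0.000192/0.392 = 0.00049. Swamee-Jain: f = 0.25/(log₁₀[0.00049/3.7 + 5.74/6.394e+05^0.9])² = 0.25/(log₁₀[0.000132 + 3.42e-05])² = 0.25/(-3.778)² = 0.01751.
Darcy-Weisbach: ΔP = f(L/D)(ρV²/2) = 0.01751·(825/0.392)·(999·0.5552²/2) = 0.01751·2105·153.9 = 5673 Pa.
ΔP = 5673 Pa = 0.0567 bar.

ΔP ≈ 0.0567 bar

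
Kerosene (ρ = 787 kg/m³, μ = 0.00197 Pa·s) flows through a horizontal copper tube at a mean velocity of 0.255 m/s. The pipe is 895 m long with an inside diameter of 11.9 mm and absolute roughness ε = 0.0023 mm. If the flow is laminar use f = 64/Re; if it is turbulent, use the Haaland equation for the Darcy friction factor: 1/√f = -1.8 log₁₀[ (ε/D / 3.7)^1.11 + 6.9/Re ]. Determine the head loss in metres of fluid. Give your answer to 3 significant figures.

h_f ≈ 13.2 m

Reynolds number Re = ρVD/μ = 787 · 0.255 · 0.0119 / 0.00197 = 1212.
Re < 2300 → laminar flow, so f = 64/Re = 64/1212 = 0.05279 (the turbulent correlation is not needed).
Darcy-Weisbach: ΔP = f(L/D)(ρV²/2) = 0.05279·(895/0.0119)·(787·0.255²/2) = 0.05279·7.521e+04·25.59 = 1.016e+05 Pa.
Head loss h_f = ΔP/(ρg) = 1.016e+05/(787·9.81) = 13.2 m.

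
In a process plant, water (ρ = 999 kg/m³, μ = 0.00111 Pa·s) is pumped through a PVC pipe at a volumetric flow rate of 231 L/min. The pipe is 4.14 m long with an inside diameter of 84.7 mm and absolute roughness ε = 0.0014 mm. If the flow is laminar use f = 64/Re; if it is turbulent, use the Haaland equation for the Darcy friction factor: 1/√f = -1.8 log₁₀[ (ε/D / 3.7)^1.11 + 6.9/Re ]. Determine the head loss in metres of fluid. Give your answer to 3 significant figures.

h_f ≈ 0.0239 m

Q = 231 L/min = 231/60000 = 0.00385 m³/s.
Cross-sectional area A = πD²/4 = π(0.0847)²/4 = 0.005635 m²; mean velocity V = Q/A = 0.00385/0.005635 = 0.6833 m/s.
Reynolds number Re = ρVD/μ = 999 · 0.6833 · 0.0847 / 0.00111 = 5.209e+04.
Re > 4000 → turbulent. Relative roughness ε/D = 1.4e-06/0.0847 = 1.65e-05. Haaland: 1/√f = -1.8 log₁₀[(1.65e-05/3.7)^1.11 + 6.9/5.209e+04] = -1.8 log₁₀[1.15e-06 + 0.000132] = 6.973, so f = 0.02056.
Darcy-Weisbach: ΔP = f(L/D)(ρV²/2) = 0.02056·(4.14/0.0847)·(999·0.6833²/2) = 0.02056·48.88·233.2 = 234.4 Pa.
Head loss h_f = ΔP/(ρg) = 234.4/(999·9.81) = 0.0239 m.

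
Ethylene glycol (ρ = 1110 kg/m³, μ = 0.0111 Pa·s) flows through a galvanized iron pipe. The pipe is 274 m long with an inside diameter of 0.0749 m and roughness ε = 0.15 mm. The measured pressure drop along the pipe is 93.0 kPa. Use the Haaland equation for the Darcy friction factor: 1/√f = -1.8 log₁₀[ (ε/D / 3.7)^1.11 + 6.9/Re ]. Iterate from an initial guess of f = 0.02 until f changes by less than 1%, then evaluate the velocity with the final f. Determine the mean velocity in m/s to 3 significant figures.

V ≈ 1.15 m/s

Rearranging Darcy-Weisbach: V = √(2·ΔP·D/(f·L·ρ)). With ε/D = 0.00015/0.0749 = 0.002, iterate starting from f = 0.02:
  f = 0.02 → V = √(2·9.3e+04·0.0749/(0.02·274·1110)) = 1.513 m/s; Re = ρVD/μ = 1.134e+04; f → 0.03268
  f = 0.03268 → V = 1.184 m/s; Re = 8867; f → 0.03444
  f = 0.03444 → V = 1.153 m/s; Re = 8638; f → 0.03464
Converged (Δf/f < 1%). With the final f = 0.03464: V = √(2·9.3e+04·0.0749/(0.03464·274·1110)) = 1.15 m/s.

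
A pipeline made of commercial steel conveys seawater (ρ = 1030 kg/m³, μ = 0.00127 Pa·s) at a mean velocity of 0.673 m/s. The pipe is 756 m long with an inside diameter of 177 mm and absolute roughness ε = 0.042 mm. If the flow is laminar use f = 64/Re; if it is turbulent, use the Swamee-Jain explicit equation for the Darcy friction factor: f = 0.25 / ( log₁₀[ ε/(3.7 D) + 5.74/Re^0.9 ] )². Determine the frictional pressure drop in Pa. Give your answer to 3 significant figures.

Reynolds number Re = ρVD/μ = 1030 · 0.673 · 0.177 / 0.00127 = 9.661e+04.
Re > 4000 → turbulent. Relative roughness ε/D = 4.2e-05/0.177 = 0.000237. Swamee-Jain: f = 0.25/(log₁₀[0.000237/3.7 + 5.74/9.661e+04^0.9])² = 0.25/(log₁₀[6.41e-05 + 0.000187])² = 0.25/(-3.6)² = 0.01929.
Darcy-Weisbach: ΔP = f(L/D)(ρV²/2) = 0.01929·(756/0.177)·(1030·0.673²/2) = 0.01929·4271·233.3 = 1.922e+04 Pa.

ΔP ≈ 19200 Pa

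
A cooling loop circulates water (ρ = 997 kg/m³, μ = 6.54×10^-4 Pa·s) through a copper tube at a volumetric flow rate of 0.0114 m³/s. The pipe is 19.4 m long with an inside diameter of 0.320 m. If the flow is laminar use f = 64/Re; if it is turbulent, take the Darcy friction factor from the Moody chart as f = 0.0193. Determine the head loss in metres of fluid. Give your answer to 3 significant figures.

h_f ≈ 0.00120 m

Cross-sectional area A = πD²/4 = π(0.32)²/4 = 0.08042 m²; mean velocity V = Q/A = 0.0114/0.08042 = 0.1417 m/s.
Reynolds number Re = ρVD/μ = 997 · 0.1417 · 0.32 / 0.000654 = 6.915e+04.
Re > 4000 → turbulent; use the Moody-chart value f = 0.0193.
Darcy-Weisbach: ΔP = f(L/D)(ρV²/2) = 0.0193·(19.4/0.32)·(997·0.1417²/2) = 0.0193·60.62·10.02 = 11.72 Pa.
Head loss h_f = ΔP/(ρg) = 11.72/(997·9.81) = 0.00120 m.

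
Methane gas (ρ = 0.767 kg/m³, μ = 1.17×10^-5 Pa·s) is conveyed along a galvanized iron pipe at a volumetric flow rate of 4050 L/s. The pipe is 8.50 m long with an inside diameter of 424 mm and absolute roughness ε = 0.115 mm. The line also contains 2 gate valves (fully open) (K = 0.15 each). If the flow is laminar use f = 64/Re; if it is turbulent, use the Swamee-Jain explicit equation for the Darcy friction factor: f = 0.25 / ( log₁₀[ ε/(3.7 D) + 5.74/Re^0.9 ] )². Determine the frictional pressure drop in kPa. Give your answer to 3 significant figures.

ΔP ≈ 0.194 kPa

Q = 4050 L/s = 4050/1000 = 4.05 m³/s.
Cross-sectional area A = πD²/4 = π(0.424)²/4 = 0.1412 m²; mean velocity V = Q/A = 4.05/0.1412 = 28.68 m/s.
Reynolds number Re = ρVD/μ = 0.767 · 28.68 · 0.424 / 1.17e-05 = 7.973e+05.
Re > 4000 → turbulent. Relative roughness ε/D = 0.000115/0.424 = 0.000271. Swamee-Jain: f = 0.25/(log₁₀[0.000271/3.7 + 5.74/7.973e+05^0.9])² = 0.25/(log₁₀[7.33e-05 + 2.8e-05])² = 0.25/(-3.994)² = 0.01567.
Total minor-loss coefficient ΣK = 2·0.15 = 0.3.
ΔP = [f·L/D + ΣK]·(ρV²/2) = [0.01567·8.5/0.424 + 0.3]·(0.767·28.68²/2) = [0.3141 + 0.3]·315.5 = 193.8 Pa.
ΔP = 193.8 Pa = 0.194 kPa.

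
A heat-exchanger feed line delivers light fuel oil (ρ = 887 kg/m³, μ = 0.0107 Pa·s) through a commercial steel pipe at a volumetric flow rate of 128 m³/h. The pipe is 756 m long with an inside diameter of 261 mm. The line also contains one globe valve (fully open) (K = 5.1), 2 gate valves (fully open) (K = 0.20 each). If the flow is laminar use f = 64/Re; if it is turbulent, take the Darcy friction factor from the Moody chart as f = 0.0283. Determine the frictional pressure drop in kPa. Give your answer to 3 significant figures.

Q = 128 m³/h = 128/3600 = 0.03556 m³/s.
Cross-sectional area A = πD²/4 = π(0.261)²/4 = 0.0535 m²; mean velocity V = Q/A = 0.03556/0.0535 = 0.6646 m/s.
Reynolds number Re = ρVD/μ = 887 · 0.6646 · 0.261 / 0.0107 = 1.438e+04.
Re > 4000 → turbulent; use the Moody-chart value f = 0.0283.
Total minor-loss coefficient ΣK = 1·5.1 + 2·0.2 = 5.5.
ΔP = [f·L/D + ΣK]·(ρV²/2) = [0.0283·756/0.261 + 5.5]·(887·0.6646²/2) = [81.97 + 5.5]·195.9 = 1.713e+04 Pa.
ΔP = 1.713e+04 Pa = 17.1 kPa.

ΔP ≈ 17.1 kPa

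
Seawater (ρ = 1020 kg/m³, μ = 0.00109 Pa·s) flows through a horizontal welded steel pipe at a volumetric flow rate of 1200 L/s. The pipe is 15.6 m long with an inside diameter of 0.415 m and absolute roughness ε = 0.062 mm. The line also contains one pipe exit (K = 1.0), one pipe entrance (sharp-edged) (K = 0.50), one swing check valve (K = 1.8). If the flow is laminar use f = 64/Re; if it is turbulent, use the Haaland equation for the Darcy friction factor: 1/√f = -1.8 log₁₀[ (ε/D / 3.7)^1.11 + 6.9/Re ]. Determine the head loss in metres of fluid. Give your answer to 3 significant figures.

h_f ≈ 15.2 m

Q = 1200 L/s = 1200/1000 = 1.2 m³/s.
Cross-sectional area A = πD²/4 = π(0.415)²/4 = 0.1353 m²; mean velocity V = Q/A = 1.2/0.1353 = 8.871 m/s.
Reynolds number Re = ρVD/μ = 1020 · 8.871 · 0.415 / 0.00109 = 3.445e+06.
Re > 4000 → turbulent. Relative roughness ε/D = 6.2e-05/0.415 = 0.000149. Haaland: 1/√f = -1.8 log₁₀[(0.000149/3.7)^1.11 + 6.9/3.445e+06] = -1.8 log₁₀[1.33e-05 + 2e-06] = 8.669, so f = 0.01331.
Total minor-loss coefficient ΣK = 1·1 + 1·0.5 + 1·1.8 = 3.3.
ΔP = [f·L/D + ΣK]·(ρV²/2) = [0.01331·15.6/0.415 + 3.3]·(1020·8.871²/2) = [0.5002 + 3.3]·4.014e+04 = 1.525e+05 Pa.
Head loss h_f = ΔP/(ρg) = 1.525e+05/(1020·9.81) = 15.2 m.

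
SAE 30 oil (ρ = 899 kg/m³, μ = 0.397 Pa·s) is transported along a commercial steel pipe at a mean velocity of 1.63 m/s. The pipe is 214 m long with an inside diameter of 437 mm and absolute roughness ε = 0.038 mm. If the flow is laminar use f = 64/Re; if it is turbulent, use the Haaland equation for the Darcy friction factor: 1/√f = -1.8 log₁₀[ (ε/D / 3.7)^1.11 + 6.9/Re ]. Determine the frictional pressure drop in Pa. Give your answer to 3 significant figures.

Reynolds number Re = ρVD/μ = 899 · 1.63 · 0.437 / 0.397 = 1613.
Re < 2300 → laminar flow, so f = 64/Re = 64/1613 = 0.03968 (the turbulent correlation is not needed).
Darcy-Weisbach: ΔP = f(L/D)(ρV²/2) = 0.03968·(214/0.437)·(899·1.63²/2) = 0.03968·489.7·1194 = 2.32e+04 Pa.

ΔP ≈ 23200 Pa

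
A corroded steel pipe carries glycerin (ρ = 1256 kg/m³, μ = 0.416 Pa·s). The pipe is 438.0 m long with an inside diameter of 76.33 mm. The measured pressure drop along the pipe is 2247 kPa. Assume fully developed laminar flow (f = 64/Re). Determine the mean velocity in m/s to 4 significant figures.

V ≈ 2.245 m/s

For laminar flow, f = 64/Re with Re = ρVD/μ, so Darcy-Weisbach reduces to ΔP = 32μLV/D². Solving for V: V = ΔP·D²/(32μL) = 2.247e+06·(0.07633)²/(32·0.416·438) = 2.245 m/s.
Check: Re = ρVD/μ = 1256·2.245·0.07633/0.416 = 517.4 < 2300, so the laminar assumption holds.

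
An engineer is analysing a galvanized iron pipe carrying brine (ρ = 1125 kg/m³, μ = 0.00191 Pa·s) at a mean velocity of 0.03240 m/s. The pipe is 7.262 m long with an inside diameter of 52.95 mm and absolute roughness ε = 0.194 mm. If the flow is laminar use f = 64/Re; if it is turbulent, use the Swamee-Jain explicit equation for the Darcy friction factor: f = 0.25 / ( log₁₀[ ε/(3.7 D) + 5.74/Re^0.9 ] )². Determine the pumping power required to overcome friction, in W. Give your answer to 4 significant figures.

P ≈ 3.659×10^-4 W

Reynolds number Re = ρVD/μ = 1125 · 0.0324 · 0.05295 / 0.00191 = 1010.
Re < 2300 → laminar flow, so f = 64/Re = 64/1010 = 0.06334 (the turbulent correlation is not needed).
Darcy-Weisbach: ΔP = f(L/D)(ρV²/2) = 0.06334·(7.262/0.05295)·(1125·0.0324²/2) = 0.06334·137.1·0.5905 = 5.129 Pa.
Q = V·A = 0.0324·0.002202 = 7.135e-05 m³/s.
Pumping power P = QΔP = 7.135e-05·5.129 = 3.6595×10^-4 W = 3.659×10^-4 W.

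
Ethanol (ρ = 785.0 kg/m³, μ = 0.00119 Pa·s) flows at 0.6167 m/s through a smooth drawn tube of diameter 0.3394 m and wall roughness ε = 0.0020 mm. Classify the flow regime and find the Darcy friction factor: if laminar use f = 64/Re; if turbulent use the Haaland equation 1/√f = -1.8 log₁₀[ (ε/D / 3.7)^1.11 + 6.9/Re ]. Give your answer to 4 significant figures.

f ≈ 0.01671

Re = ρVD/μ = 785·0.6167·0.3394/0.00119 = 1.381e+05.
Re > 4000 → turbulent. ε/D = 2e-06/0.3394 = 5.89e-06; Haaland: 1/√f = -1.8 log₁₀[3.67e-07 + 5e-05] = 7.737, so f = 0.01671.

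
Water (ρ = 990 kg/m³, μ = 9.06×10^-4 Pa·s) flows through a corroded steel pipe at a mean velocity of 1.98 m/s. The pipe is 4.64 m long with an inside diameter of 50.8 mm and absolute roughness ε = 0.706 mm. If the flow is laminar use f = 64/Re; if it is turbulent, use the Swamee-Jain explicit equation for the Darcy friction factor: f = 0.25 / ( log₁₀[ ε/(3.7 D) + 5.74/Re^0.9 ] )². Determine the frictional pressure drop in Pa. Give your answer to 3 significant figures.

Reynolds number Re = ρVD/μ = 990 · 1.98 · 0.0508 / 0.000906 = 1.099e+05.
Re > 4000 → turbulent. Relative roughness ε/D = 0.000706/0.0508 = 0.0139. Swamee-Jain: f = 0.25/(log₁₀[0.0139/3.7 + 5.74/1.099e+05^0.9])² = 0.25/(log₁₀[0.00376 + 0.000167])² = 0.25/(-2.406)² = 0.04317.
Darcy-Weisbach: ΔP = f(L/D)(ρV²/2) = 0.04317·(4.64/0.0508)·(990·1.98²/2) = 0.04317·91.34·1941 = 7652 Pa.

ΔP ≈ 7650 Pa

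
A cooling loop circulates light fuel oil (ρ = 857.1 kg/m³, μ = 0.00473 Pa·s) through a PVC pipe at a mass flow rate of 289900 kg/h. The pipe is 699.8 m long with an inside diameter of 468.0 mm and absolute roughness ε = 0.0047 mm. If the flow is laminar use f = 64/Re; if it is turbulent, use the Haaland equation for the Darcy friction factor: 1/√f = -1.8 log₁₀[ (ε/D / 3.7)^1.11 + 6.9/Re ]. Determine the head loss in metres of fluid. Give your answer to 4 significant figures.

h_f ≈ 0.4796 m

ṁ = 289900 kg/h = 289900/3600 = 80.53 kg/s.
A = πD²/4 = π(0.468)²/4 = 0.172 m²; mean velocity V = ṁ/(ρA) = 80.53/(857.1 · 0.172) = 0.5462 m/s.
Reynolds number Re = ρVD/μ = 857.1 · 0.5462 · 0.468 / 0.00473 = 4.632e+04.
Re > 4000 → turbulent. Relative roughness ε/D = 4.7e-06/0.468 = 1e-05. Haaland: 1/√f = -1.8 log₁₀[(1e-05/3.7)^1.11 + 6.9/4.632e+04] = -1.8 log₁₀[6.63e-07 + 0.000149] = 6.885, so f = 0.0211.
Darcy-Weisbach: ΔP = f(L/D)(ρV²/2) = 0.0211·(699.8/0.468)·(857.1·0.5462²/2) = 0.0211·1495·127.8 = 4033 Pa.
Head loss h_f = ΔP/(ρg) = 4033/(857.1·9.81) = 0.4796 m.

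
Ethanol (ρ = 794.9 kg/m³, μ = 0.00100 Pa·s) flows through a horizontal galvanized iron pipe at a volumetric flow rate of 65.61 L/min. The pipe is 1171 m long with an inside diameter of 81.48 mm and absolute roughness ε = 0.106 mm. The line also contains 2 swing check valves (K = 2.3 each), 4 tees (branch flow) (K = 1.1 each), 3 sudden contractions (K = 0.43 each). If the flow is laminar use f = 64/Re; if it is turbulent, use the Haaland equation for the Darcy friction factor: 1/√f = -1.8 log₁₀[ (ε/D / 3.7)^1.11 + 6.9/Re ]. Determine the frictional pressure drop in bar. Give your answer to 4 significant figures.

Q = 65.61 L/min = 65.61/60000 = 0.001094 m³/s.
Cross-sectional area A = πD²/4 = π(0.08148)²/4 = 0.005214 m²; mean velocity V = Q/A = 0.001094/0.005214 = 0.2097 m/s.
Reynolds number Re = ρVD/μ = 794.9 · 0.2097 · 0.08148 / 0.001 = 1.358e+04.
Re > 4000 → turbulent. Relative roughness ε/D = 0.000106/0.08148 = 0.0013. Haaland: 1/√f = -1.8 log₁₀[(0.0013/3.7)^1.11 + 6.9/1.358e+04] = -1.8 log₁₀[0.000147 + 0.000508] = 5.731, so f = 0.03044.
Total minor-loss coefficient ΣK = 2·2.3 + 4·1.1 + 3·0.43 = 10.3.
ΔP = [f·L/D + ΣK]·(ρV²/2) = [0.03044·1171/0.08148 + 10.3]·(794.9·0.2097²/2) = [437.5 + 10.3]·17.48 = 7828 Pa.
ΔP = 7828 Pa = 0.07828 bar.

ΔP ≈ 0.07828 bar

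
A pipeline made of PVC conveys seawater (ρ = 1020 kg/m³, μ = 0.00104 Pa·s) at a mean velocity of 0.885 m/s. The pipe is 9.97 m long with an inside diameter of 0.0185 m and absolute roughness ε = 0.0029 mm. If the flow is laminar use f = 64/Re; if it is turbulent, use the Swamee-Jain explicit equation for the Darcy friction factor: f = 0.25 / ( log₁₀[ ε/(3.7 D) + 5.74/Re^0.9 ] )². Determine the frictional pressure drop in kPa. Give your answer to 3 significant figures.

ΔP ≈ 5.95 kPa

Reynolds number Re = ρVD/μ = 1020 · 0.885 · 0.0185 / 0.00104 = 1.606e+04.
Re > 4000 → turbulent. Relative roughness ε/D = 2.9e-06/0.0185 = 0.000157. Swamee-Jain: f = 0.25/(log₁₀[0.000157/3.7 + 5.74/1.606e+04^0.9])² = 0.25/(log₁₀[4.24e-05 + 0.000941])² = 0.25/(-3.007)² = 0.02765.
Darcy-Weisbach: ΔP = f(L/D)(ρV²/2) = 0.02765·(9.97/0.0185)·(1020·0.885²/2) = 0.02765·538.9·399.4 = 5952 Pa.
ΔP = 5952 Pa = 5.95 kPa.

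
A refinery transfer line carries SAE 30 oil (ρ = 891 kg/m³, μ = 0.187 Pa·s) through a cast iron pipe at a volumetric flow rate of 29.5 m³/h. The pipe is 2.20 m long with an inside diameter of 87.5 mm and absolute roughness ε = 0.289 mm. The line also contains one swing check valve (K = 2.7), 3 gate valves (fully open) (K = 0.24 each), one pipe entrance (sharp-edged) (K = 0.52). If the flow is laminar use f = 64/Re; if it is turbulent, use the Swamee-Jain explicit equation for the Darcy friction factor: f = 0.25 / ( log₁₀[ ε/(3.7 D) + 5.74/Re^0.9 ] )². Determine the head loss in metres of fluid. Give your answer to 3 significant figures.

Q = 29.5 m³/h = 29.5/3600 = 0.008194 m³/s.
Cross-sectional area A = πD²/4 = π(0.0875)²/4 = 0.006013 m²; mean velocity V = Q/A = 0.008194/0.006013 = 1.363 m/s.
Reynolds number Re = ρVD/μ = 891 · 1.363 · 0.0875 / 0.187 = 568.1.
Re < 2300 → laminar flow, so f = 64/Re = 64/568.1 = 0.1126 (the turbulent correlation is not needed).
Total minor-loss coefficient ΣK = 1·2.7 + 3·0.24 + 1·0.52 = 3.94.
ΔP = [f·L/D + ΣK]·(ρV²/2) = [0.1126·2.2/0.0875 + 3.94]·(891·1.363²/2) = [2.832 + 3.94]·827.3 = 5603 Pa.
Head loss h_f = ΔP/(ρg) = 5603/(891·9.81) = 0.641 m.

h_f ≈ 0.641 m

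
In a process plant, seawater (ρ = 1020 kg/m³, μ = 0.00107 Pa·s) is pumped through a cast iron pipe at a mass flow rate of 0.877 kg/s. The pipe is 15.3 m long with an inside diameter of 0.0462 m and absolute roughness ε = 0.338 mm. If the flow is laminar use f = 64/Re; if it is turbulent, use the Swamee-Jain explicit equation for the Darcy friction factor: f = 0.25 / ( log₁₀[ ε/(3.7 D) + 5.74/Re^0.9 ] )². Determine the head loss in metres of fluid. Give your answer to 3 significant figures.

h_f ≈ 0.168 m

A = πD²/4 = π(0.0462)²/4 = 0.001676 m²; mean velocity V = ṁ/(ρA) = 0.877/(1020 · 0.001676) = 0.5129 m/s.
Reynolds number Re = ρVD/μ = 1020 · 0.5129 · 0.0462 / 0.00107 = 2.259e+04.
Re > 4000 → turbulent. Relative roughness ε/D = 0.000338/0.0462 = 0.00732. Swamee-Jain: f = 0.25/(log₁₀[0.00732/3.7 + 5.74/2.259e+04^0.9])² = 0.25/(log₁₀[0.00198 + 0.000692])² = 0.25/(-2.574)² = 0.03775.
Darcy-Weisbach: ΔP = f(L/D)(ρV²/2) = 0.03775·(15.3/0.0462)·(1020·0.5129²/2) = 0.03775·331.2·134.2 = 1677 Pa.
Head loss h_f = ΔP/(ρg) = 1677/(1020·9.81) = 0.168 m.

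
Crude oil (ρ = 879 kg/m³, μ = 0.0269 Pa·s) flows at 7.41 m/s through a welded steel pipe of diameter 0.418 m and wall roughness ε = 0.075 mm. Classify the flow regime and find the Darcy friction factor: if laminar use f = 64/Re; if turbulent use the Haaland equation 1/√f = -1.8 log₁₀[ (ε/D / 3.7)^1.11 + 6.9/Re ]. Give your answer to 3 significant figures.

f ≈ 0.0186

Re = ρVD/μ = 879·7.41·0.418/0.0269 = 1.012e+05.
Re > 4000 → turbulent. ε/D = 7.5e-05/0.418 = 0.000179; Haaland: 1/√f = -1.8 log₁₀[1.63e-05 + 6.82e-05] = 7.332, so f = 0.0186.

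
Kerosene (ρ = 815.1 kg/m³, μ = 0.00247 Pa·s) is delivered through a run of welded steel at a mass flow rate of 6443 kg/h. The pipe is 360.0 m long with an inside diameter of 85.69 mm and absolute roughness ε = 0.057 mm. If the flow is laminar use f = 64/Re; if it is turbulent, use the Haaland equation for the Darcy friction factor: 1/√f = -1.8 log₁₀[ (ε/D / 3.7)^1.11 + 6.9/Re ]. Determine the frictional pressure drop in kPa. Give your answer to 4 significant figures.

ΔP ≈ 7.728 kPa

ṁ = 6443 kg/h = 6443/3600 = 1.79 kg/s.
A = πD²/4 = π(0.08569)²/4 = 0.005767 m²; mean velocity V = ṁ/(ρA) = 1.79/(815.1 · 0.005767) = 0.3807 m/s.
Reynolds number Re = ρVD/μ = 815.1 · 0.3807 · 0.08569 / 0.00247 = 1.077e+04.
Re > 4000 → turbulent. Relative roughness ε/D = 5.7e-05/0.08569 = 0.000665. Haaland: 1/√f = -1.8 log₁₀[(0.000665/3.7)^1.11 + 6.9/1.077e+04] = -1.8 log₁₀[6.96e-05 + 0.000641] = 5.667, so f = 0.03114.
Darcy-Weisbach: ΔP = f(L/D)(ρV²/2) = 0.03114·(360/0.08569)·(815.1·0.3807²/2) = 0.03114·4201·59.08 = 7728 Pa.
ΔP = 7728 Pa = 7.728 kPa.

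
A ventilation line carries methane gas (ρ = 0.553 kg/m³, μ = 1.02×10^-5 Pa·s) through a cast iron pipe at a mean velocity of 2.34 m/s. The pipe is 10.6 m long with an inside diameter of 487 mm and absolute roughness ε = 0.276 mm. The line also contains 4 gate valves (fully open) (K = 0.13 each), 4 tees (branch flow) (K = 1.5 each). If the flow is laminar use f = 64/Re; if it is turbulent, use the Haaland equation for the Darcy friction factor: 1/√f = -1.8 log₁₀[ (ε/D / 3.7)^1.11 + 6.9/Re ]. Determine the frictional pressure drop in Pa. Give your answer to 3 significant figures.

ΔP ≈ 10.6 Pa

Reynolds number Re = ρVD/μ = 0.553 · 2.34 · 0.487 / 1.02e-05 = 6.178e+04.
Re > 4000 → turbulent. Relative roughness ε/D = 0.000276/0.487 = 0.000567. Haaland: 1/√f = -1.8 log₁₀[(0.000567/3.7)^1.11 + 6.9/6.178e+04] = -1.8 log₁₀[5.83e-05 + 0.000112] = 6.785, so f = 0.02172.
Total minor-loss coefficient ΣK = 4·0.13 + 4·1.5 = 6.52.
ΔP = [f·L/D + ΣK]·(ρV²/2) = [0.02172·10.6/0.487 + 6.52]·(0.553·2.34²/2) = [0.4728 + 6.52]·1.514 = 10.59 Pa.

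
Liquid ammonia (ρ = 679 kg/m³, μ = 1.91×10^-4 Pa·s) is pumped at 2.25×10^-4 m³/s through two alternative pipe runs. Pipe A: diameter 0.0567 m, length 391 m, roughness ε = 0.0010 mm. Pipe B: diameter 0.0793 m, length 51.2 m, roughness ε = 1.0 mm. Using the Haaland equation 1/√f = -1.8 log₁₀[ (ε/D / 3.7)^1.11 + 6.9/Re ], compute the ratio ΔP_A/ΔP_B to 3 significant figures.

ΔP_A/ΔP_B ≈ 24.2

Pipe A: V = Q/A = 0.000225/0.002525 = 0.08911 m/s; Re = 1.796e+04; ε/D = 1.76e-05; Haaland → f = 0.02648; ΔP_A = f(L/D)(ρV²/2) = 492.3 Pa.
Pipe B: V = Q/A = 0.000225/0.004939 = 0.04556 m/s; Re = 1.284e+04; ε/D = 0.0126; Haaland → f = 0.04473; ΔP_B = f(L/D)(ρV²/2) = 20.35 Pa.
ΔP_A/ΔP_B = 492.3/20.35 = 24.2.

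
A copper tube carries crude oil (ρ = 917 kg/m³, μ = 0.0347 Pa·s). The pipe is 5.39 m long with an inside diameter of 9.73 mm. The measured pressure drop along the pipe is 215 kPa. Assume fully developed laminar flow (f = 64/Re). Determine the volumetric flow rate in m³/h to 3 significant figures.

For laminar flow, f = 64/Re with Re = ρVD/μ, so Darcy-Weisbach reduces to ΔP = 32μLV/D². Solving for V: V = ΔP·D²/(32μL) = 2.15e+05·(0.00973)²/(32·0.0347·5.39) = 3.401 m/s.
Check: Re = ρVD/μ = 917·3.401·0.00973/0.0347 = 874.5 < 2300, so the laminar assumption holds.
Q = V·A = 3.401·(π/4·0.00973²) = 0.0002529 m³/s = 0.910 m³/h.

Q ≈ 0.910 m³/h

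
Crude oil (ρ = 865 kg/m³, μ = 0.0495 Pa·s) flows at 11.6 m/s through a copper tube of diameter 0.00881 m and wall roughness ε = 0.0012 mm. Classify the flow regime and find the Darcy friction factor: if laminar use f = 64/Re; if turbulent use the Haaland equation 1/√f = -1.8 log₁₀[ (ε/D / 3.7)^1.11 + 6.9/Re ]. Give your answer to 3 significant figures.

f ≈ 0.0358

Re = ρVD/μ = 865·11.6·0.00881/0.0495 = 1786.
Re < 2300 → laminar, so f = 64/Re = 0.03584 (roughness is irrelevant in laminar flow).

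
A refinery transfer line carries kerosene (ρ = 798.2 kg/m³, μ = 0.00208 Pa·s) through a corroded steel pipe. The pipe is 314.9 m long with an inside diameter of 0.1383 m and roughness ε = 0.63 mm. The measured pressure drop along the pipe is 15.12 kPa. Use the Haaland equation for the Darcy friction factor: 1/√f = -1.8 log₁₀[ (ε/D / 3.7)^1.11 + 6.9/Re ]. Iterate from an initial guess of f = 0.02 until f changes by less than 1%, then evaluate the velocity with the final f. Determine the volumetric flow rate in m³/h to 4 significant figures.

Q ≈ 39.10 m³/h

Rearranging Darcy-Weisbach: V = √(2·ΔP·D/(f·L·ρ)). With ε/D = 0.00063/0.1383 = 0.00456, iterate starting from f = 0.02:
  f = 0.02 → V = √(2·1.512e+04·0.1383/(0.02·314.9·798.2)) = 0.9121 m/s; Re = ρVD/μ = 4.841e+04; f → 0.03139
  f = 0.03139 → V = 0.728 m/s; Re = 3.864e+04; f → 0.03181
  f = 0.03181 → V = 0.7232 m/s; Re = 3.838e+04; f → 0.03183
Converged (Δf/f < 1%). With the final f = 0.03183: V = √(2·1.512e+04·0.1383/(0.03183·314.9·798.2)) = 0.723 m/s.
Q = V·A = 0.723·(π/4·0.1383²) = 0.01086 m³/s = 39.10 m³/h.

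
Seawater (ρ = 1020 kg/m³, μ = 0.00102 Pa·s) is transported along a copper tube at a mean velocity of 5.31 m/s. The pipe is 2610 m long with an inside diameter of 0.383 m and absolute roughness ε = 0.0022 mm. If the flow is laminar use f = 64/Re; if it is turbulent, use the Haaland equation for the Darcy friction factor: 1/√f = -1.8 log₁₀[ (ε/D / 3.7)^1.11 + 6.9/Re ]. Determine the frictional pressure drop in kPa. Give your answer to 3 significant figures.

Reynolds number Re = ρVD/μ = 1020 · 5.31 · 0.383 / 0.00102 = 2.034e+06.
Re > 4000 → turbulent. Relative roughness ε/D = 2.2e-06/0.383 = 5.74e-06. Haaland: 1/√f = -1.8 log₁₀[(5.74e-06/3.7)^1.11 + 6.9/2.034e+06] = -1.8 log₁₀[3.56e-07 + 3.39e-06] = 9.767, so f = 0.01048.
Darcy-Weisbach: ΔP = f(L/D)(ρV²/2) = 0.01048·(2610/0.383)·(1020·5.31²/2) = 0.01048·6815·1.438e+04 = 1.027e+06 Pa.
ΔP = 1.027e+06 Pa = 1030 kPa.

ΔP ≈ 1030 kPa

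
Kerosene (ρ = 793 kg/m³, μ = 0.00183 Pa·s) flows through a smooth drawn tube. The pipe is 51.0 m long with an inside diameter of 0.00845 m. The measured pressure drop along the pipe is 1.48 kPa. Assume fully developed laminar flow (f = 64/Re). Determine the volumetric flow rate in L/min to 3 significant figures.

Q ≈ 0.119 L/min

For laminar flow, f = 64/Re with Re = ρVD/μ, so Darcy-Weisbach reduces to ΔP = 32μLV/D². Solving for V: V = ΔP·D²/(32μL) = 1480·(0.00845)²/(32·0.00183·51) = 0.03538 m/s.
Check: Re = ρVD/μ = 793·0.03538·0.00845/0.00183 = 129.6 < 2300, so the laminar assumption holds.
Q = V·A = 0.03538·(π/4·0.00845²) = 1.984e-06 m³/s = 0.119 L/min.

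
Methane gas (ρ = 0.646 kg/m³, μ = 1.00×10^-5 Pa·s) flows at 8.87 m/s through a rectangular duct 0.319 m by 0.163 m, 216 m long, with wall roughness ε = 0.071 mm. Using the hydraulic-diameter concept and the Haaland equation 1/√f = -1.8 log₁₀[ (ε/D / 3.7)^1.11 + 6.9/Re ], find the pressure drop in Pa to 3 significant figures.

ΔP ≈ 477 Pa

Hydraulic diameter D_h = 4A/P = 4·(0.319·0.163)/(2·(0.319+0.163)) = 0.208/0.964 = 0.2158 m.
Re = ρVD_h/μ = 0.646·8.87·0.2158/1e-05 = 1.236e+05.
ε/D_h = 7.1e-05/0.2158 = 0.000329; Haaland gives 1/√f = -1.8 log₁₀[3.19e-05+5.58e-05] = 7.303, so f = 0.01875.
ΔP = f(L/D_h)(ρV²/2) = 0.01875·216/0.2158·25.41 = 477.1 Pa.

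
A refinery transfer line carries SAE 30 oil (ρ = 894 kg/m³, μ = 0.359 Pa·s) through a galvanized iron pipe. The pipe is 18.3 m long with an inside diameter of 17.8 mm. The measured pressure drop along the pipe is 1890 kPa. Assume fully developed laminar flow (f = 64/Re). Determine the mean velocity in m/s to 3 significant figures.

For laminar flow, f = 64/Re with Re = ρVD/μ, so Darcy-Weisbach reduces to ΔP = 32μLV/D². Solving for V: V = ΔP·D²/(32μL) = 1.89e+06·(0.0178)²/(32·0.359·18.3) = 2.848 m/s.
Check: Re = ρVD/μ = 894·2.848·0.0178/0.359 = 126.3 < 2300, so the laminar assumption holds.

V ≈ 2.85 m/s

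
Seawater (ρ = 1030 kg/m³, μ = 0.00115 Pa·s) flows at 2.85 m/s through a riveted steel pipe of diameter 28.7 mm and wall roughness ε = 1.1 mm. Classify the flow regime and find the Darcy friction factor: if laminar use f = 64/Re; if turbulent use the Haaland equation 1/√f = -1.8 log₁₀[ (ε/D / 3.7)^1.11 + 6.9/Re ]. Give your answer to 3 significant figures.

Re = ρVD/μ = 1030·2.85·0.0287/0.00115 = 7.326e+04.
Re > 4000 → turbulent. ε/D = 0.0011/0.0287 = 0.0383; Haaland: 1/√f = -1.8 log₁₀[0.00627 + 9.42e-05] = 3.954, so f = 0.06397.

f ≈ 0.0640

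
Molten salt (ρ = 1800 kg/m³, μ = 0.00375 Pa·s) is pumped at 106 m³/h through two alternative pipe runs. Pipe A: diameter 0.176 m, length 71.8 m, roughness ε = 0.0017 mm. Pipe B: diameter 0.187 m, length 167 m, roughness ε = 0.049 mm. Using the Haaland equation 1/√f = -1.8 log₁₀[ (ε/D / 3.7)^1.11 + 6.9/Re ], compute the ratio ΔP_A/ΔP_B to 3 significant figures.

ΔP_A/ΔP_B ≈ 0.541

Pipe A: V = Q/A = 0.02944/0.02433 = 1.21 m/s; Re = 1.022e+05; ε/D = 9.66e-06; Haaland → f = 0.01778; ΔP_A = f(L/D)(ρV²/2) = 9561 Pa.
Pipe B: V = Q/A = 0.02944/0.02746 = 1.072 m/s; Re = 9.623e+04; ε/D = 0.000262; Haaland → f = 0.01914; ΔP_B = f(L/D)(ρV²/2) = 1.768e+04 Pa.
ΔP_A/ΔP_B = 9561/1.768e+04 = 0.541.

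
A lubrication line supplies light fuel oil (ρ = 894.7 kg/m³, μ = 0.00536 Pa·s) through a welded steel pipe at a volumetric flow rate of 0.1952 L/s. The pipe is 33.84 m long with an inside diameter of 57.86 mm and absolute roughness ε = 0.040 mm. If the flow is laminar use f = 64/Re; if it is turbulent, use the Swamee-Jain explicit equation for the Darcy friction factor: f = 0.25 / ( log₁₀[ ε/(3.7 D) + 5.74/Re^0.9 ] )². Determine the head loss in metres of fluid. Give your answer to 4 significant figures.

Q = 0.1952 L/s = 0.1952/1000 = 0.0001952 m³/s.
Cross-sectional area A = πD²/4 = π(0.05786)²/4 = 0.002629 m²; mean velocity V = Q/A = 0.0001952/0.002629 = 0.07424 m/s.
Reynolds number Re = ρVD/μ = 894.7 · 0.07424 · 0.05786 / 0.00536 = 717.
Re < 2300 → laminar flow, so f = 64/Re = 64/717 = 0.08926 (the turbulent correlation is not needed).
Darcy-Weisbach: ΔP = f(L/D)(ρV²/2) = 0.08926·(33.84/0.05786)·(894.7·0.07424²/2) = 0.08926·584.9·2.466 = 128.7 Pa.
Head loss h_f = ΔP/(ρg) = 128.7/(894.7·9.81) = 0.01466 m.

h_f ≈ 0.01466 m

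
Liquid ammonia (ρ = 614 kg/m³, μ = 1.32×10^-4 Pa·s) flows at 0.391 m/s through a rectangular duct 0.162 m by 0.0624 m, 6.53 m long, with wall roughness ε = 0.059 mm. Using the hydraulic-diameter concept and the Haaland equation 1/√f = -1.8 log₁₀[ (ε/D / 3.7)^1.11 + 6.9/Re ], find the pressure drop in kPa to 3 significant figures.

Hydraulic diameter D_h = 4A/P = 4·(0.162·0.0624)/(2·(0.162+0.0624)) = 0.04044/0.4488 = 0.0901 m.
Re = ρVD_h/μ = 614·0.391·0.0901/0.000132 = 1.639e+05.
ε/D_h = 5.9e-05/0.0901 = 0.000655; Haaland gives 1/√f = -1.8 log₁₀[6.84e-05+4.21e-05] = 7.122, so f = 0.01972.
ΔP = f(L/D_h)(ρV²/2) = 0.01972·6.53/0.0901·46.93 = 67.07 Pa.
ΔP = 0.0671 kPa.

ΔP ≈ 0.0671 kPa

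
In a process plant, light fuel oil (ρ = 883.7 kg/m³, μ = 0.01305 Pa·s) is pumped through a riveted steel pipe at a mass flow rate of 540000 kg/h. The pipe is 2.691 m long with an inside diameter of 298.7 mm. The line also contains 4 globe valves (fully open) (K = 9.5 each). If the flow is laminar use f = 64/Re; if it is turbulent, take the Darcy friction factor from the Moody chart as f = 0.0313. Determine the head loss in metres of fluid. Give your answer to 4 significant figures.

ṁ = 540000 kg/h = 540000/3600 = 150 kg/s.
A = πD²/4 = π(0.2987)²/4 = 0.07007 m²; mean velocity V = ṁ/(ρA) = 150/(883.7 · 0.07007) = 2.422 m/s.
Reynolds number Re = ρVD/μ = 883.7 · 2.422 · 0.2987 / 0.0131 = 4.9e+04.
Re > 4000 → turbulent; use the Moody-chart value f = 0.0313.
Total minor-loss coefficient ΣK = 4·9.5 = 38.
ΔP = [f·L/D + ΣK]·(ρV²/2) = [0.0313·2.691/0.2987 + 38]·(883.7·2.422²/2) = [0.282 + 38]·2593 = 9.925e+04 Pa.
Head loss h_f = ΔP/(ρg) = 9.925e+04/(883.7·9.81) = 11.45 m.

h_f ≈ 11.45 m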